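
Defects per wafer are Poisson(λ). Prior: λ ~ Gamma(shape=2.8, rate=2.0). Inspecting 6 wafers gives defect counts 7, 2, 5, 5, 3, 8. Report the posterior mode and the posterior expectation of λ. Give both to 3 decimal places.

Σ counts = 30. Posterior: Gamma(shape = 2.8+30 = 32.8, rate = 2.0+6 = 8.0).
Mode = (α−1)/β = 31.8/8.0 = 3.975.
Mean = α/β = 32.8/8.0 = 4.100.

MAP = 3.975; posterior mean = 4.100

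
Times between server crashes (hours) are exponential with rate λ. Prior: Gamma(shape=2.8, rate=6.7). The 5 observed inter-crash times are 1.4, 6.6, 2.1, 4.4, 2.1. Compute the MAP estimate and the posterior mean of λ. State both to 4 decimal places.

MAP estimate = 0.2918, posterior mean = 0.3348

Σ times = 16.6. Posterior: Gamma(shape = 2.8+5 = 7.8, rate = 6.7+16.6 = 23.3).
Mode = (α−1)/β = 6.8/23.3 = 0.2918.
Mean = α/β = 7.8/23.3 = 0.3348.
Right-skewed posterior ⇒ mode < mean.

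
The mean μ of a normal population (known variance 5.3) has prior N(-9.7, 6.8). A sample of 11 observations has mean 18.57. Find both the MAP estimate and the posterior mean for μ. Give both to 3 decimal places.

MAP = 16.699; posterior mean = 16.699

Posterior for μ is Normal. Precision-weighted mean: (1/6.8·-9.7 + 11/5.3·18.57) / (1/6.8 + 11/5.3) = 16.699.
A Normal posterior is symmetric, so mode = mean.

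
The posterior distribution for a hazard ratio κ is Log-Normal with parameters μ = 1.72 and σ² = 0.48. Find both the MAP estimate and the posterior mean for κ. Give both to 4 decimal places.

Mode = exp(μ − σ²) = exp(1.24) = 3.4556.
Mean = exp(μ + σ²/2) = exp(1.960) = 7.0993.

MAP = 3.4556; posterior mean = 7.0993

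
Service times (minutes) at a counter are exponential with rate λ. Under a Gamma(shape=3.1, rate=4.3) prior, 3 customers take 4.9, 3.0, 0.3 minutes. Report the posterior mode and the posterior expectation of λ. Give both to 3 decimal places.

Σ times = 8.2. Posterior: Gamma(shape = 3.1+3 = 6.1, rate = 4.3+8.2 = 12.5).
Mode = (α−1)/β = 5.1/12.5 = 0.408.
Mean = α/β = 6.1/12.5 = 0.488.
The mean is pulled above the mode by the posterior's right skew.

MAP = 0.408, posterior mean = 0.488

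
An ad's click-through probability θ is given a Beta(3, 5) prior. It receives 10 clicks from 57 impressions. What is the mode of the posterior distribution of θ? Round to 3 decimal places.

0.190

Posterior: Beta(3+10, 5+47) = Beta(13, 52).
Mode = (13−1)/(13+52−2) = 12/63 = 0.190.
Mean = 13/(13+52) = 13/65 = 0.200.
This is the posterior mode — the MAP estimate.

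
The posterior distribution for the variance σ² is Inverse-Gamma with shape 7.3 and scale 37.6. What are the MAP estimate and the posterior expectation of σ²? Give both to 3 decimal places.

Mode = β/(α+1) = 37.6/8.3 = 4.530.
Mean = β/(α−1) = 37.6/6.3 = 5.968.

σ²_MAP = 4.530, E[σ²|data] = 5.968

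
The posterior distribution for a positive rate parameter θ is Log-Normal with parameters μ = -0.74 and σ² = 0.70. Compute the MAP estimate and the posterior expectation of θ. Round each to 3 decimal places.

θ_MAP = 0.237, E[θ|data] = 0.677

Mode = exp(μ − σ²) = exp(-1.44) = 0.237.
Mean = exp(μ + σ²/2) = exp(-0.390) = 0.677.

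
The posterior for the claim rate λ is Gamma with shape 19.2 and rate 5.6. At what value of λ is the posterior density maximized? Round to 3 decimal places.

Mode = (α−1)/β = 18.2/5.6 = 3.250.
Mean = α/β = 19.2/5.6 = 3.429.
This is the posterior mode — the MAP estimate.

3.250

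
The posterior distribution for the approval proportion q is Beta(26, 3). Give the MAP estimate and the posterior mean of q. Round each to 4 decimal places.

MAP = 0.9259, posterior mean = 0.8966

Mode = (26−1)/(26+3−2) = 25/27 = 0.9259.
Mean = 26/(26+3) = 26/29 = 0.8966.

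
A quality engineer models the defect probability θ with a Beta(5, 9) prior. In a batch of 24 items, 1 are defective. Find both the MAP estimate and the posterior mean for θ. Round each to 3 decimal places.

Posterior: Beta(5+1, 9+23) = Beta(6, 32).
Mode = (6−1)/(6+32−2) = 5/36 = 0.139.
Mean = 6/(6+32) = 6/38 = 0.158.
The mean is pulled above the mode by the posterior's right skew.

MAP: 0.139. Posterior mean: 0.158.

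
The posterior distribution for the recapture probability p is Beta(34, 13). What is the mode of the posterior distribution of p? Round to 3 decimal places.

0.733

Mode = (34−1)/(34+13−2) = 33/45 = 0.733.
Mean = 34/(34+13) = 34/47 = 0.723.
This is the posterior mode — the MAP estimate.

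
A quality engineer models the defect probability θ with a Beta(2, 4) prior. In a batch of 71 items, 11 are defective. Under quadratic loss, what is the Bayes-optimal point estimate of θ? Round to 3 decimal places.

Posterior: Beta(2+11, 4+60) = Beta(13, 64).
Mode = (13−1)/(13+64−2) = 12/75 = 0.160.
Mean = 13/(13+64) = 13/77 = 0.169.
Quadratic loss ⇒ the optimal estimator is the posterior mean.

0.169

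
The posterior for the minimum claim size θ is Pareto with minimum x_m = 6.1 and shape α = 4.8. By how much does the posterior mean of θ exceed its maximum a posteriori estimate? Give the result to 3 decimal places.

1.605

The Pareto density is strictly decreasing on [x_m, ∞), so the mode is x_m = 6.100.
Mean = α·x_m/(α−1) = 4.8·6.1/3.8 = 7.705.
Difference = 7.705 − 6.100 = 1.605.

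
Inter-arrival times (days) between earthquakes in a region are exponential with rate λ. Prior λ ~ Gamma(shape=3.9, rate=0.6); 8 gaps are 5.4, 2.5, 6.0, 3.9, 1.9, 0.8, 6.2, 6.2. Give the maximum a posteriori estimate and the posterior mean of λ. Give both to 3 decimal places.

Σ times = 32.9. Posterior: Gamma(shape = 3.9+8 = 11.9, rate = 0.6+32.9 = 33.5).
Mode = (α−1)/β = 10.9/33.5 = 0.325.
Mean = α/β = 11.9/33.5 = 0.355.

MAP = 0.325; posterior mean = 0.355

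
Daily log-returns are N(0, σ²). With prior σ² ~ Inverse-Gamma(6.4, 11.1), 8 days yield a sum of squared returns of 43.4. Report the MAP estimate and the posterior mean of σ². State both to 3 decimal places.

Posterior: Inverse-Gamma(shape = 6.4+8/2 = 10.4, scale = 11.1+43.4/2 = 32.8).
Mode = β/(α+1) = 32.8/11.4 = 2.877.
Mean = β/(α−1) = 32.8/9.4 = 3.489.

MAP estimate = 2.877, posterior mean = 3.489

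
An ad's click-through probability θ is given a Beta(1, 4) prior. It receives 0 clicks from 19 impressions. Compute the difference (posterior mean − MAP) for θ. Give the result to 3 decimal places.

0.042

Posterior: Beta(1+0, 4+19) = Beta(1, 23).
Since α = 1 ≤ 1 and β > 1, the Beta density is monotone decreasing on [0,1]; the mode is at 0.
Mean = 1/(1+23) = 0.042.
Difference = 0.042 − 0.000 = 0.042.
Mean > mode: the posterior has a right tail.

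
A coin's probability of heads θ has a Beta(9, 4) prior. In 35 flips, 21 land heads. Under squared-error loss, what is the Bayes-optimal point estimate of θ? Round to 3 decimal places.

Posterior: Beta(9+21, 4+14) = Beta(30, 18).
Mode = (30−1)/(30+18−2) = 29/46 = 0.630.
Mean = 30/(30+18) = 30/48 = 0.625.
Squared-error loss ⇒ the optimal estimator is the posterior mean.

0.625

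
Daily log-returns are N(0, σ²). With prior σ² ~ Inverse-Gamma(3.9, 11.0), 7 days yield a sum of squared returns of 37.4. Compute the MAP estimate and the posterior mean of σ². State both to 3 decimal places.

Posterior: Inverse-Gamma(shape = 3.9+7/2 = 7.4, scale = 11.0+37.4/2 = 29.7).
Mode = β/(α+1) = 29.7/8.4 = 3.536.
Mean = β/(α−1) = 29.7/6.4 = 4.641.

MAP = 3.536, posterior mean = 4.641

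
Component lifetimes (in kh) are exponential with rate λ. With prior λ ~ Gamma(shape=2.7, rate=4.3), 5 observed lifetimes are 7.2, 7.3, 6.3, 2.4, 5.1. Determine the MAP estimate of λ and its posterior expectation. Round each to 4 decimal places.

λ_MAP = 0.2055, E[λ|data] = 0.2362

Σ times = 28.3. Posterior: Gamma(shape = 2.7+5 = 7.7, rate = 4.3+28.3 = 32.6).
Mode = (α−1)/β = 6.7/32.6 = 0.2055.
Mean = α/β = 7.7/32.6 = 0.2362.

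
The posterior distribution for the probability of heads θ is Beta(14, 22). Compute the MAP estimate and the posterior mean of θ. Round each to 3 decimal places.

MAP = 0.382; posterior mean = 0.389

Mode = (14−1)/(14+22−2) = 13/34 = 0.382.
Mean = 14/(14+22) = 14/36 = 0.389.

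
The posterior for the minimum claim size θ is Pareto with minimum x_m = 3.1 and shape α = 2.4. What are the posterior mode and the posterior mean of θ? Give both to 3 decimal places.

MAP: 3.100. Posterior mean: 5.314.

The Pareto density is strictly decreasing on [x_m, ∞), so the mode is x_m = 3.100.
Mean = α·x_m/(α−1) = 2.4·3.1/1.4 = 5.314.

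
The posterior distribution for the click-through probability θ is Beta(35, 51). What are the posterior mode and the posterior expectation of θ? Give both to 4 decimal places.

Mode = (35−1)/(35+51−2) = 34/84 = 0.4048.
Mean = 35/(35+51) = 35/86 = 0.4070.

MAP = 0.4048, posterior mean = 0.4070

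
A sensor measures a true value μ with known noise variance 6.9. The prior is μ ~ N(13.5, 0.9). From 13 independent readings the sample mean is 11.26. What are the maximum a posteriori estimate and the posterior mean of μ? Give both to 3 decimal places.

Posterior for μ is Normal. Precision-weighted mean: (1/0.9·13.5 + 13/6.9·11.26) / (1/0.9 + 13/6.9) = 12.091.
A Normal posterior is symmetric, so mode = mean.

MAP = 12.091, posterior mean = 12.091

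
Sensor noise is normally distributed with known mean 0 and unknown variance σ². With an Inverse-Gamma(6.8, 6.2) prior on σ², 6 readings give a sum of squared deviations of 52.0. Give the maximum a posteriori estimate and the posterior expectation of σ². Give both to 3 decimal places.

MAP = 2.981, posterior mean = 3.659

Posterior: Inverse-Gamma(shape = 6.8+6/2 = 9.8, scale = 6.2+52.0/2 = 32.2).
Mode = β/(α+1) = 32.2/10.8 = 2.981.
Mean = β/(α−1) = 32.2/8.8 = 3.659.
Right-skewed posterior ⇒ mode < mean.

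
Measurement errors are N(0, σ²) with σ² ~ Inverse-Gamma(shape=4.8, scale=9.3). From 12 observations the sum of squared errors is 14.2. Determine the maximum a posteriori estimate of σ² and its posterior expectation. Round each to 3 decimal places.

Posterior: Inverse-Gamma(shape = 4.8+12/2 = 10.8, scale = 9.3+14.2/2 = 16.4).
Mode = β/(α+1) = 16.4/11.8 = 1.390.
Mean = β/(α−1) = 16.4/9.8 = 1.673.

σ²_MAP = 1.390, E[σ²|data] = 1.673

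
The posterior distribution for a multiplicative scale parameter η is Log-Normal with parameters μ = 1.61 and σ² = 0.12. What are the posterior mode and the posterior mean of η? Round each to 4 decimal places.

η_MAP = 4.4371, E[η|data] = 5.3122

Mode = exp(μ − σ²) = exp(1.49) = 4.4371.
Mean = exp(μ + σ²/2) = exp(1.670) = 5.3122.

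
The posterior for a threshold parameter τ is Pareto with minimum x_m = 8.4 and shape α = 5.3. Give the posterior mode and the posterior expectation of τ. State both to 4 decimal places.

The Pareto density is strictly decreasing on [x_m, ∞), so the mode is x_m = 8.4000.
Mean = α·x_m/(α−1) = 5.3·8.4/4.3 = 10.3535.
The posterior is right-skewed, so the mean exceeds the mode.

MAP: 8.4000. Posterior mean: 10.3535.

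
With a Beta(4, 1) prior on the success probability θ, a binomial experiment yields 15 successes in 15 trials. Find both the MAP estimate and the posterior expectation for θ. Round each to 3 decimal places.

MAP = 1.000; posterior mean = 0.950

Posterior: Beta(4+15, 1+0) = Beta(19, 1).
Since β = 1 ≤ 1 and α > 1, the Beta density is monotone increasing on [0,1]; the mode is at 1.
Mean = 19/(19+1) = 0.950.
Left-skewed posterior ⇒ mean < mode.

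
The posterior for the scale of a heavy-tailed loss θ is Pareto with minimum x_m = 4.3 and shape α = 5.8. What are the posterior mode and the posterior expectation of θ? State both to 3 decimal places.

The Pareto density is strictly decreasing on [x_m, ∞), so the mode is x_m = 4.300.
Mean = α·x_m/(α−1) = 5.8·4.3/4.8 = 5.196.

MAP = 4.300, posterior mean = 5.196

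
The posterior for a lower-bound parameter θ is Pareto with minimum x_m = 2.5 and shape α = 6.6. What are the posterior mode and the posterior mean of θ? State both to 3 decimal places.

The Pareto density is strictly decreasing on [x_m, ∞), so the mode is x_m = 2.500.
Mean = α·x_m/(α−1) = 6.6·2.5/5.6 = 2.946.
The posterior is right-skewed, so the mean exceeds the mode.

posterior mode = 2.500, posterior mean = 2.946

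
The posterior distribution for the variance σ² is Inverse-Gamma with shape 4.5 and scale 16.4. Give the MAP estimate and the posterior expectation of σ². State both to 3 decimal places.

MAP = 2.982, posterior mean = 4.686

Mode = β/(α+1) = 16.4/5.5 = 2.982.
Mean = β/(α−1) = 16.4/3.5 = 4.686.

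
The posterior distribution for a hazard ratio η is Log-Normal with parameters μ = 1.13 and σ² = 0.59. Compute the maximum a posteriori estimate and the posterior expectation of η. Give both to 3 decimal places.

Mode = exp(μ − σ²) = exp(0.54) = 1.716.
Mean = exp(μ + σ²/2) = exp(1.425) = 4.158.

η_MAP = 1.716, E[η|data] = 4.158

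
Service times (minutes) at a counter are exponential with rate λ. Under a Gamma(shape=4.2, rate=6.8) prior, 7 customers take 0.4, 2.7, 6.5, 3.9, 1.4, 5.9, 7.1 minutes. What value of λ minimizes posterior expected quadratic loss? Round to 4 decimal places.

0.3228

Σ times = 27.9. Posterior: Gamma(shape = 4.2+7 = 11.2, rate = 6.8+27.9 = 34.7).
Mode = (α−1)/β = 10.2/34.7 = 0.2939.
Mean = α/β = 11.2/34.7 = 0.3228.
Quadratic loss ⇒ the optimal estimator is the posterior mean.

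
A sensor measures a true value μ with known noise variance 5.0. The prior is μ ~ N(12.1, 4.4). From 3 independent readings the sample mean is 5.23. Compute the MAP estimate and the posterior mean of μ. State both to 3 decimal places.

Posterior for μ is Normal. Precision-weighted mean: (1/4.4·12.1 + 3/5.0·5.23) / (1/4.4 + 3/5.0) = 7.117.
A Normal posterior is symmetric, so mode = mean.

MAP: 7.117. Posterior mean: 7.117.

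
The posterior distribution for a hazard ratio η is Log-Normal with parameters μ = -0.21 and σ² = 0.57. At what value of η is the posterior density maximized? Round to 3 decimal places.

Mode = exp(μ − σ²) = exp(-0.78) = 0.458.
Mean = exp(μ + σ²/2) = exp(0.075) = 1.078.
This is the posterior mode — the MAP estimate.

0.458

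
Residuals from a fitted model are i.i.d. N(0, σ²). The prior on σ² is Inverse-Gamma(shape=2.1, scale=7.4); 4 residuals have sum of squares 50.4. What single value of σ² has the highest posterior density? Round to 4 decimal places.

Posterior: Inverse-Gamma(shape = 2.1+4/2 = 4.1, scale = 7.4+50.4/2 = 32.6).
Mode = β/(α+1) = 32.6/5.1 = 6.3922.
Mean = β/(α−1) = 32.6/3.1 = 10.5161.
This is the posterior mode — the MAP estimate.

6.3922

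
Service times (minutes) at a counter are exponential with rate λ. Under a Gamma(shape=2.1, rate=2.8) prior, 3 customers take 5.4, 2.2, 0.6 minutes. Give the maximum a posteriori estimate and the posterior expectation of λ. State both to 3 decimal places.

λ_MAP = 0.373, E[λ|data] = 0.464

Σ times = 8.2. Posterior: Gamma(shape = 2.1+3 = 5.1, rate = 2.8+8.2 = 11.0).
Mode = (α−1)/β = 4.1/11.0 = 0.373.
Mean = α/β = 5.1/11.0 = 0.464.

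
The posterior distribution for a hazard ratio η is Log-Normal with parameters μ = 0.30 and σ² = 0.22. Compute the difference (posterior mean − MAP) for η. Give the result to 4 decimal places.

0.4235

Mode = exp(μ − σ²) = exp(0.08) = 1.0833.
Mean = exp(μ + σ²/2) = exp(0.410) = 1.5068.
Difference = 1.5068 − 1.0833 = 0.4235.
The posterior is right-skewed, so the mean exceeds the mode.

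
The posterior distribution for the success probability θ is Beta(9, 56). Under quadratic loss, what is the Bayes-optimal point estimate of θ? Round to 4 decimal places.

Mode = (9−1)/(9+56−2) = 8/63 = 0.1270.
Mean = 9/(9+56) = 9/65 = 0.1385.
Quadratic loss ⇒ the optimal estimator is the posterior mean.

0.1385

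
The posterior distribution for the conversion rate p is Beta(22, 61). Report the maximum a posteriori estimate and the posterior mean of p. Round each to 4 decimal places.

MAP = 0.2593; posterior mean = 0.2651

Mode = (22−1)/(22+61−2) = 21/81 = 0.2593.
Mean = 22/(22+61) = 22/83 = 0.2651.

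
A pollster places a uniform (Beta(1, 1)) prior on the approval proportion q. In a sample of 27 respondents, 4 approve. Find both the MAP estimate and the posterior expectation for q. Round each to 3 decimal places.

Posterior: Beta(1+4, 1+23) = Beta(5, 24).
Mode = (5−1)/(5+24−2) = 4/27 = 0.148.
With a flat prior the MAP equals the MLE, 4/27.
Mean = 5/(5+24) = 5/29 = 0.172.

q_MAP = 0.148, E[q|data] = 0.172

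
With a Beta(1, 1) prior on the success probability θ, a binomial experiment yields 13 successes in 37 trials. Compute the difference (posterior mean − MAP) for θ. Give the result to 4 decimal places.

0.0076

Posterior: Beta(1+13, 1+24) = Beta(14, 25).
Mode = (14−1)/(14+25−2) = 13/37 = 0.3514.
With a flat prior the MAP equals the MLE, 13/37.
Mean = 14/(14+25) = 14/39 = 0.3590.
Difference = 0.3590 − 0.3514 = 0.0076.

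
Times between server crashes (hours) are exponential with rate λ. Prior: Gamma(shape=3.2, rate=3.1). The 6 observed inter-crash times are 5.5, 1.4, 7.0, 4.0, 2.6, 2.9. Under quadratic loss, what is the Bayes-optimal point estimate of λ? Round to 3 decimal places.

0.347

Σ times = 23.4. Posterior: Gamma(shape = 3.2+6 = 9.2, rate = 3.1+23.4 = 26.5).
Mode = (α−1)/β = 8.2/26.5 = 0.309.
Mean = α/β = 9.2/26.5 = 0.347.
Quadratic loss ⇒ the optimal estimator is the posterior mean.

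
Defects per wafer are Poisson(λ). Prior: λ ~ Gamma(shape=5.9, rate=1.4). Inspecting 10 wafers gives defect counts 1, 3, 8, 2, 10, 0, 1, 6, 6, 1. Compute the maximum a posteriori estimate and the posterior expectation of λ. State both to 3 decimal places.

Σ counts = 38. Posterior: Gamma(shape = 5.9+38 = 43.9, rate = 1.4+10 = 11.4).
Mode = (α−1)/β = 42.9/11.4 = 3.763.
Mean = α/β = 43.9/11.4 = 3.851.

λ_MAP = 3.763, E[λ|data] = 3.851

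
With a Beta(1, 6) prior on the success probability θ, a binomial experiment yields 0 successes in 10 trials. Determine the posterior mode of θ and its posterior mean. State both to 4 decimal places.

Posterior: Beta(1+0, 6+10) = Beta(1, 16).
Since α = 1 ≤ 1 and β > 1, the Beta density is monotone decreasing on [0,1]; the mode is at 0.
Mean = 1/(1+16) = 0.0588.
The mean is pulled above the mode by the posterior's right skew.

θ_MAP = 0.0000, E[θ|data] = 0.0588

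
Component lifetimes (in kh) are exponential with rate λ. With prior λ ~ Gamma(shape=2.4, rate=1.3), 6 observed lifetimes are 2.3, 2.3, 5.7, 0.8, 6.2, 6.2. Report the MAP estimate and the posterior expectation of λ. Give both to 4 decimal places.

Σ times = 23.5. Posterior: Gamma(shape = 2.4+6 = 8.4, rate = 1.3+23.5 = 24.8).
Mode = (α−1)/β = 7.4/24.8 = 0.2984.
Mean = α/β = 8.4/24.8 = 0.3387.

MAP = 0.2984, posterior mean = 0.3387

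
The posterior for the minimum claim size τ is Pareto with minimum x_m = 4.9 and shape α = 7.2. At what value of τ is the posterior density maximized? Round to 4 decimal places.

4.9000

The Pareto density is strictly decreasing on [x_m, ∞), so the mode is x_m = 4.9000.
Mean = α·x_m/(α−1) = 7.2·4.9/6.2 = 5.6903.
This is the posterior mode — the MAP estimate.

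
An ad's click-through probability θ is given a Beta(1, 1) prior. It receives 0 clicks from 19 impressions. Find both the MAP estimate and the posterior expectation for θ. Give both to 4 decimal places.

Posterior: Beta(1+0, 1+19) = Beta(1, 20).
Since α = 1 ≤ 1 and β > 1, the Beta density is monotone decreasing on [0,1]; the mode is at 0.
Mean = 1/(1+20) = 0.0476.

MAP = 0.0000; posterior mean = 0.0476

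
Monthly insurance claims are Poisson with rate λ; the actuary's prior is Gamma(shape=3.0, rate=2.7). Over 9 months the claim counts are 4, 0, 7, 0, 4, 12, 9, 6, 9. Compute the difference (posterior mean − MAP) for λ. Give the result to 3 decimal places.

Σ counts = 51. Posterior: Gamma(shape = 3.0+51 = 54.0, rate = 2.7+9 = 11.7).
Mode = (α−1)/β = 53.0/11.7 = 4.530.
Mean = α/β = 54.0/11.7 = 4.615.
Difference = 4.615 − 4.530 = 0.085.
Right-skewed posterior ⇒ mode < mean.

0.085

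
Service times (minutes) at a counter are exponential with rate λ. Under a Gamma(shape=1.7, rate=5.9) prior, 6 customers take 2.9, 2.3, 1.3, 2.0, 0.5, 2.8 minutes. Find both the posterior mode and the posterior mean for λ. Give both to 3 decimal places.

MAP: 0.379. Posterior mean: 0.435.

Σ times = 11.8. Posterior: Gamma(shape = 1.7+6 = 7.7, rate = 5.9+11.8 = 17.7).
Mode = (α−1)/β = 6.7/17.7 = 0.379.
Mean = α/β = 7.7/17.7 = 0.435.
The mean is pulled above the mode by the posterior's right skew.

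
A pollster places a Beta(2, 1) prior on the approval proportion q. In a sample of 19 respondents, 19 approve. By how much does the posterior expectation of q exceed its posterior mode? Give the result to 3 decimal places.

Posterior: Beta(2+19, 1+0) = Beta(21, 1).
Since β = 1 ≤ 1 and α > 1, the Beta density is monotone increasing on [0,1]; the mode is at 1.
Mean = 21/(21+1) = 0.955.
Difference = 0.955 − 1.000 = -0.045.
Left-skewed posterior ⇒ mean < mode.

-0.045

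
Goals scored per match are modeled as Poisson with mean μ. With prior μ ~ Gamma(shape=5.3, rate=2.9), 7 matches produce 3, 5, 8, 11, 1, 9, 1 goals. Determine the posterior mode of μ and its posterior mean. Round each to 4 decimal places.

Σ counts = 38. Posterior: Gamma(shape = 5.3+38 = 43.3, rate = 2.9+7 = 9.9).
Mode = (α−1)/β = 42.3/9.9 = 4.2727.
Mean = α/β = 43.3/9.9 = 4.3737.

MAP = 4.2727, posterior mean = 4.3737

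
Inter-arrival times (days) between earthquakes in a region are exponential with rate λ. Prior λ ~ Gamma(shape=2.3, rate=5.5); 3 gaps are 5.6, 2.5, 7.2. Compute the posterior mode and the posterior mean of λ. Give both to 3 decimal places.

posterior mode = 0.207, posterior mean = 0.255

Σ times = 15.3. Posterior: Gamma(shape = 2.3+3 = 5.3, rate = 5.5+15.3 = 20.8).
Mode = (α−1)/β = 4.3/20.8 = 0.207.
Mean = α/β = 5.3/20.8 = 0.255.
The posterior is right-skewed, so the mean exceeds the mode.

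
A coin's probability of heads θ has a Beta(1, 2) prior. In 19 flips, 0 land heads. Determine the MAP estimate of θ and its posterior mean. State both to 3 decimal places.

Posterior: Beta(1+0, 2+19) = Beta(1, 21).
Since α = 1 ≤ 1 and β > 1, the Beta density is monotone decreasing on [0,1]; the mode is at 0.
Mean = 1/(1+21) = 0.045.

MAP estimate = 0.000, posterior mean = 0.045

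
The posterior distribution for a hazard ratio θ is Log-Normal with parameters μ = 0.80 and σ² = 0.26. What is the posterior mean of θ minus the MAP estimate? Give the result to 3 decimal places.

0.819

Mode = exp(μ − σ²) = exp(0.54) = 1.716.
Mean = exp(μ + σ²/2) = exp(0.930) = 2.535.
Difference = 2.535 − 1.716 = 0.819.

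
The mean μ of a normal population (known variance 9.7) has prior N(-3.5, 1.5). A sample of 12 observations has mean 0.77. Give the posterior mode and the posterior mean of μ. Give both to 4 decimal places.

MAP = -0.7253, posterior mean = -0.7253

Posterior for μ is Normal. Precision-weighted mean: (1/1.5·-3.5 + 12/9.7·0.77) / (1/1.5 + 12/9.7) = -0.7253.
A Normal posterior is symmetric, so mode = mean.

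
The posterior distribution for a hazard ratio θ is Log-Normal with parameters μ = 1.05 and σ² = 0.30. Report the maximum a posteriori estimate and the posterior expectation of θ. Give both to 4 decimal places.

Mode = exp(μ − σ²) = exp(0.75) = 2.1170.
Mean = exp(μ + σ²/2) = exp(1.200) = 3.3201.

θ_MAP = 2.1170, E[θ|data] = 3.3201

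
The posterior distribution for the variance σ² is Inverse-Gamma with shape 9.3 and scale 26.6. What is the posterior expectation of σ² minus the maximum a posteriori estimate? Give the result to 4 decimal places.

0.6223

Mode = β/(α+1) = 26.6/10.3 = 2.5825.
Mean = β/(α−1) = 26.6/8.3 = 3.2048.
Difference = 3.2048 − 2.5825 = 0.6223.
The posterior is right-skewed, so the mean exceeds the mode.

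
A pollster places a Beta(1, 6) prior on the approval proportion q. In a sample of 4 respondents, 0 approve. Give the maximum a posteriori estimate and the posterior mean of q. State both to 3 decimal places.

Posterior: Beta(1+0, 6+4) = Beta(1, 10).
Since α = 1 ≤ 1 and β > 1, the Beta density is monotone decreasing on [0,1]; the mode is at 0.
Mean = 1/(1+10) = 0.091.

maximum a posteriori estimate = 0.000, posterior mean = 0.091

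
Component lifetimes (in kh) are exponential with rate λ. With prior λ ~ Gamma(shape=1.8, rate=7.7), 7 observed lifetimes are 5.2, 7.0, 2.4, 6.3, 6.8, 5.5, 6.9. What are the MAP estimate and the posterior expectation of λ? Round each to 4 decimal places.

Σ times = 40.1. Posterior: Gamma(shape = 1.8+7 = 8.8, rate = 7.7+40.1 = 47.8).
Mode = (α−1)/β = 7.8/47.8 = 0.1632.
Mean = α/β = 8.8/47.8 = 0.1841.

MAP estimate = 0.1632, posterior expectation = 0.1841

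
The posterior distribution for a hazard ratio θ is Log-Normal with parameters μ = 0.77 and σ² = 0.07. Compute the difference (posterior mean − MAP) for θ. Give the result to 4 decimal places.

0.2229

Mode = exp(μ − σ²) = exp(0.70) = 2.0138.
Mean = exp(μ + σ²/2) = exp(0.805) = 2.2367.
Difference = 2.2367 − 2.0138 = 0.2229.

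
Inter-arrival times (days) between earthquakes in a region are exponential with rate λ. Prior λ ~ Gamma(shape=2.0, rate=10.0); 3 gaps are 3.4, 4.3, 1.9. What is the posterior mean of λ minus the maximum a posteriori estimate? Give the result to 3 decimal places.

0.051

Σ times = 9.6. Posterior: Gamma(shape = 2.0+3 = 5.0, rate = 10.0+9.6 = 19.6).
Mode = (α−1)/β = 4.0/19.6 = 0.204.
Mean = α/β = 5.0/19.6 = 0.255.
Difference = 0.255 − 0.204 = 0.051.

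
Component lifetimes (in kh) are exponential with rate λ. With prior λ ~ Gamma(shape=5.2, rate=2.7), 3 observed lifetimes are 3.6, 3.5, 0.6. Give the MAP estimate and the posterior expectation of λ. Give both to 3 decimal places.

Σ times = 7.7. Posterior: Gamma(shape = 5.2+3 = 8.2, rate = 2.7+7.7 = 10.4).
Mode = (α−1)/β = 7.2/10.4 = 0.692.
Mean = α/β = 8.2/10.4 = 0.788.

MAP estimate = 0.692, posterior expectation = 0.788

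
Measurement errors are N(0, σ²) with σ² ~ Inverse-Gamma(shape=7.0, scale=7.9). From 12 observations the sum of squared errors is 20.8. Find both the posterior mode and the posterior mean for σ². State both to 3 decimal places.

MAP: 1.307. Posterior mean: 1.525.

Posterior: Inverse-Gamma(shape = 7.0+12/2 = 13.0, scale = 7.9+20.8/2 = 18.3).
Mode = β/(α+1) = 18.3/14.0 = 1.307.
Mean = β/(α−1) = 18.3/12.0 = 1.525.
The mean is pulled above the mode by the posterior's right skew.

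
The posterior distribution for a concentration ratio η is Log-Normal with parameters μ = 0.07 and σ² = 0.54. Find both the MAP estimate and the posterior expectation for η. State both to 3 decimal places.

η_MAP = 0.625, E[η|data] = 1.405

Mode = exp(μ − σ²) = exp(-0.47) = 0.625.
Mean = exp(μ + σ²/2) = exp(0.340) = 1.405.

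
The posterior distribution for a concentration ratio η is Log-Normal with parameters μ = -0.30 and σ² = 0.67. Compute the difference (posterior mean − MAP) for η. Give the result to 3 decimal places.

0.657

Mode = exp(μ − σ²) = exp(-0.97) = 0.379.
Mean = exp(μ + σ²/2) = exp(0.035) = 1.036.
Difference = 1.036 − 0.379 = 0.657.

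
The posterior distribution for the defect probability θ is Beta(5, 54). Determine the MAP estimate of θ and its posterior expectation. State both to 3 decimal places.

Mode = (5−1)/(5+54−2) = 4/57 = 0.070.
Mean = 5/(5+54) = 5/59 = 0.085.
The mean is pulled above the mode by the posterior's right skew.

MAP = 0.070; posterior mean = 0.085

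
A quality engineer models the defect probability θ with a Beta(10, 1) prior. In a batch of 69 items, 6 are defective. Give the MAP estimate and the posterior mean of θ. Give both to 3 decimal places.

MAP estimate = 0.192, posterior mean = 0.200

Posterior: Beta(10+6, 1+63) = Beta(16, 64).
Mode = (16−1)/(16+64−2) = 15/78 = 0.192.
Mean = 16/(16+64) = 16/80 = 0.200.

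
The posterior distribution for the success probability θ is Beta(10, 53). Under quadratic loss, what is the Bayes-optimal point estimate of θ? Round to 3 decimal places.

0.159

Mode = (10−1)/(10+53−2) = 9/61 = 0.148.
Mean = 10/(10+53) = 10/63 = 0.159.
Quadratic loss ⇒ the optimal estimator is the posterior mean.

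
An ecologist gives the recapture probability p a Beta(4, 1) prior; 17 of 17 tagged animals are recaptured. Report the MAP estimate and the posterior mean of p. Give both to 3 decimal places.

MAP = 1.000, posterior mean = 0.955

Posterior: Beta(4+17, 1+0) = Beta(21, 1).
Since β = 1 ≤ 1 and α > 1, the Beta density is monotone increasing on [0,1]; the mode is at 1.
Mean = 21/(21+1) = 0.955.
Left-skewed posterior ⇒ mean < mode.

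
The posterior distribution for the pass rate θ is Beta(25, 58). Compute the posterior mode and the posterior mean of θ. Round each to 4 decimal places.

Mode = (25−1)/(25+58−2) = 24/81 = 0.2963.
Mean = 25/(25+58) = 25/83 = 0.3012.
Mean > mode: the posterior has a right tail.

MAP: 0.2963. Posterior mean: 0.3012.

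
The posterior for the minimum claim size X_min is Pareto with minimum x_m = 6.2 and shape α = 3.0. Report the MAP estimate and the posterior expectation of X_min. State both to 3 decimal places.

The Pareto density is strictly decreasing on [x_m, ∞), so the mode is x_m = 6.200.
Mean = α·x_m/(α−1) = 3.0·6.2/2.0 = 9.300.

X_min_MAP = 6.200, E[X_min|data] = 9.300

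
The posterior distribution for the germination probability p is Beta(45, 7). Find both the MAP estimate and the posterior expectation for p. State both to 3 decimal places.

MAP estimate = 0.880, posterior expectation = 0.865

Mode = (45−1)/(45+7−2) = 44/50 = 0.880.
Mean = 45/(45+7) = 45/52 = 0.865.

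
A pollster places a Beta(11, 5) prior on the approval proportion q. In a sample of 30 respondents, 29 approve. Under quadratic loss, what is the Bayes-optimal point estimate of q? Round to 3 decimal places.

Posterior: Beta(11+29, 5+1) = Beta(40, 6).
Mode = (40−1)/(40+6−2) = 39/44 = 0.886.
Mean = 40/(40+6) = 40/46 = 0.870.
Quadratic loss ⇒ the optimal estimator is the posterior mean.

0.870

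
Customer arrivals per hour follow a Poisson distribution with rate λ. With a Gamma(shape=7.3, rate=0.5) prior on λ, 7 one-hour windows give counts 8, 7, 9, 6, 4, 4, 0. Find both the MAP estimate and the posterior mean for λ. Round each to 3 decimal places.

Σ counts = 38. Posterior: Gamma(shape = 7.3+38 = 45.3, rate = 0.5+7 = 7.5).
Mode = (α−1)/β = 44.3/7.5 = 5.907.
Mean = α/β = 45.3/7.5 = 6.040.

MAP = 5.907; posterior mean = 6.040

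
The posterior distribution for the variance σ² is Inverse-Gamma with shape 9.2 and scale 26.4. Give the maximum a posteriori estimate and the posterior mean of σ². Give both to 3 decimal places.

σ²_MAP = 2.588, E[σ²|data] = 3.220

Mode = β/(α+1) = 26.4/10.2 = 2.588.
Mean = β/(α−1) = 26.4/8.2 = 3.220.
The posterior is right-skewed, so the mean exceeds the mode.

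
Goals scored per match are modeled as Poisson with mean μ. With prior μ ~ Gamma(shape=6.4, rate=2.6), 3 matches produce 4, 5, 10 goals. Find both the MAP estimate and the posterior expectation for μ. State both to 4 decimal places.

MAP estimate = 4.3571, posterior expectation = 4.5357

Σ counts = 19. Posterior: Gamma(shape = 6.4+19 = 25.4, rate = 2.6+3 = 5.6).
Mode = (α−1)/β = 24.4/5.6 = 4.3571.
Mean = α/β = 25.4/5.6 = 4.5357.
Mean > mode: the posterior has a right tail.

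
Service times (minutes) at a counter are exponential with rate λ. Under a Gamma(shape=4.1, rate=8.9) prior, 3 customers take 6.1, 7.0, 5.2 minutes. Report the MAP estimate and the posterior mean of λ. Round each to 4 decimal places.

MAP: 0.2243. Posterior mean: 0.2610.

Σ times = 18.3. Posterior: Gamma(shape = 4.1+3 = 7.1, rate = 8.9+18.3 = 27.2).
Mode = (α−1)/β = 6.1/27.2 = 0.2243.
Mean = α/β = 7.1/27.2 = 0.2610.
Mean > mode: the posterior has a right tail.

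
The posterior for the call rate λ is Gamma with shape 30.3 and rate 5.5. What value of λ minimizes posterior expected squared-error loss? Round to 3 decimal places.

5.509

Mode = (α−1)/β = 29.3/5.5 = 5.327.
Mean = α/β = 30.3/5.5 = 5.509.
Squared-error loss ⇒ the optimal estimator is the posterior mean.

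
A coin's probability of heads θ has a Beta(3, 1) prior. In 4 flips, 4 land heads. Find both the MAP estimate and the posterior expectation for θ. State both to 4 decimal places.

Posterior: Beta(3+4, 1+0) = Beta(7, 1).
Since β = 1 ≤ 1 and α > 1, the Beta density is monotone increasing on [0,1]; the mode is at 1.
Mean = 7/(7+1) = 0.8750.
Mode > mean: the posterior has a left tail.

MAP: 1.0000. Posterior mean: 0.8750.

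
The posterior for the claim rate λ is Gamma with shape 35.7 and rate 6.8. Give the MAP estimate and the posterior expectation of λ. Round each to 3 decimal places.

λ_MAP = 5.103, E[λ|data] = 5.250

Mode = (α−1)/β = 34.7/6.8 = 5.103.
Mean = α/β = 35.7/6.8 = 5.250.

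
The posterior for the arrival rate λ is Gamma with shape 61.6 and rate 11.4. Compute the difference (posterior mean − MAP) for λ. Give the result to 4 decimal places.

0.0877

Mode = (α−1)/β = 60.6/11.4 = 5.3158.
Mean = α/β = 61.6/11.4 = 5.4035.
Difference = 5.4035 − 5.3158 = 0.0877.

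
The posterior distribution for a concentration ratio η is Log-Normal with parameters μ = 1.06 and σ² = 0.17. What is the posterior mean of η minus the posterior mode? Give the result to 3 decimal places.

Mode = exp(μ − σ²) = exp(0.89) = 2.435.
Mean = exp(μ + σ²/2) = exp(1.145) = 3.142.
Difference = 3.142 − 2.435 = 0.707.
The posterior is right-skewed, so the mean exceeds the mode.

0.707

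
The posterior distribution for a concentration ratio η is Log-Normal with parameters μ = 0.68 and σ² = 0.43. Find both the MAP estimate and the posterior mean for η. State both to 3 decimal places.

MAP = 1.284; posterior mean = 2.447

Mode = exp(μ − σ²) = exp(0.25) = 1.284.
Mean = exp(μ + σ²/2) = exp(0.895) = 2.447.
The posterior is right-skewed, so the mean exceeds the mode.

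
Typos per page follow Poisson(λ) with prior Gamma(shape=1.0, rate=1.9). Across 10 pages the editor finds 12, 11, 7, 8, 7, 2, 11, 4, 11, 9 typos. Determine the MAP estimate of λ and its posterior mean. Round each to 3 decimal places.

MAP = 6.891, posterior mean = 6.975

Σ counts = 82. Posterior: Gamma(shape = 1.0+82 = 83.0, rate = 1.9+10 = 11.9).
Mode = (α−1)/β = 82.0/11.9 = 6.891.
Mean = α/β = 83.0/11.9 = 6.975.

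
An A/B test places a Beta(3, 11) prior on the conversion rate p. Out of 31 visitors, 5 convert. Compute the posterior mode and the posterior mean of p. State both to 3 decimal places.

MAP = 0.163; posterior mean = 0.178

Posterior: Beta(3+5, 11+26) = Beta(8, 37).
Mode = (8−1)/(8+37−2) = 7/43 = 0.163.
Mean = 8/(8+37) = 8/45 = 0.178.
The posterior is right-skewed, so the mean exceeds the mode.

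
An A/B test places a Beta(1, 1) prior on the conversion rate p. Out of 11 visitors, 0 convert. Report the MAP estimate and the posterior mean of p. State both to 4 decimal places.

p_MAP = 0.0000, E[p|data] = 0.0769

Posterior: Beta(1+0, 1+11) = Beta(1, 12).
Since α = 1 ≤ 1 and β > 1, the Beta density is monotone decreasing on [0,1]; the mode is at 0.
Mean = 1/(1+12) = 0.0769.
The posterior is right-skewed, so the mean exceeds the mode.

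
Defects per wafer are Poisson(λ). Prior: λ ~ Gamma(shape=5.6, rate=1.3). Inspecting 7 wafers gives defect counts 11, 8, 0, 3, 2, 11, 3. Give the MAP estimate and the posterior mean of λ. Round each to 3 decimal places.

Σ counts = 38. Posterior: Gamma(shape = 5.6+38 = 43.6, rate = 1.3+7 = 8.3).
Mode = (α−1)/β = 42.6/8.3 = 5.133.
Mean = α/β = 43.6/8.3 = 5.253.

MAP estimate = 5.133, posterior mean = 5.253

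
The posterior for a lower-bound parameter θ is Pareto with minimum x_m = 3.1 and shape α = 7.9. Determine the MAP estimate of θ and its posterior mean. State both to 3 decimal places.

The Pareto density is strictly decreasing on [x_m, ∞), so the mode is x_m = 3.100.
Mean = α·x_m/(α−1) = 7.9·3.1/6.9 = 3.549.
The mean is pulled above the mode by the posterior's right skew.

MAP = 3.100; posterior mean = 3.549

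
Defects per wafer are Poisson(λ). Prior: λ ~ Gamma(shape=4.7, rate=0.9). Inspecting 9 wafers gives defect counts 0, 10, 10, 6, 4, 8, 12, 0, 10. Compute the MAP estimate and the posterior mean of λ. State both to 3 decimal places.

MAP = 6.434; posterior mean = 6.535

Σ counts = 60. Posterior: Gamma(shape = 4.7+60 = 64.7, rate = 0.9+9 = 9.9).
Mode = (α−1)/β = 63.7/9.9 = 6.434.
Mean = α/β = 64.7/9.9 = 6.535.
Mean > mode: the posterior has a right tail.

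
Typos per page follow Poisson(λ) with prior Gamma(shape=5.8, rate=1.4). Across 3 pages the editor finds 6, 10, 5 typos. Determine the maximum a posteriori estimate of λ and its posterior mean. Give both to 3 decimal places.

λ_MAP = 5.864, E[λ|data] = 6.091

Σ counts = 21. Posterior: Gamma(shape = 5.8+21 = 26.8, rate = 1.4+3 = 4.4).
Mode = (α−1)/β = 25.8/4.4 = 5.864.
Mean = α/β = 26.8/4.4 = 6.091.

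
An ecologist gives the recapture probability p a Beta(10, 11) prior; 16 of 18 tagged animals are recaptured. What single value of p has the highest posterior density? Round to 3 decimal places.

0.676

Posterior: Beta(10+16, 11+2) = Beta(26, 13).
Mode = (26−1)/(26+13−2) = 25/37 = 0.676.
Mean = 26/(26+13) = 26/39 = 0.667.
This is the posterior mode — the MAP estimate.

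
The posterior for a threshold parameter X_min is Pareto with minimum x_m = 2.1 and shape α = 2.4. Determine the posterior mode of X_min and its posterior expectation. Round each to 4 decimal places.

The Pareto density is strictly decreasing on [x_m, ∞), so the mode is x_m = 2.1000.
Mean = α·x_m/(α−1) = 2.4·2.1/1.4 = 3.6000.

X_min_MAP = 2.1000, E[X_min|data] = 3.6000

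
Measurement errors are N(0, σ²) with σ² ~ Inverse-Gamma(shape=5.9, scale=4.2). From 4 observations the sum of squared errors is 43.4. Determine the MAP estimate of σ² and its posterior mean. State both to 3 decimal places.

MAP = 2.910; posterior mean = 3.754

Posterior: Inverse-Gamma(shape = 5.9+4/2 = 7.9, scale = 4.2+43.4/2 = 25.9).
Mode = β/(α+1) = 25.9/8.9 = 2.910.
Mean = β/(α−1) = 25.9/6.9 = 3.754.
Mean > mode: the posterior has a right tail.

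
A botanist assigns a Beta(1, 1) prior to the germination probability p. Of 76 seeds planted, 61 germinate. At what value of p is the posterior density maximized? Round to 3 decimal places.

Posterior: Beta(1+61, 1+15) = Beta(62, 16).
Mode = (62−1)/(62+16−2) = 61/76 = 0.803.
Mean = 62/(62+16) = 62/78 = 0.795.
This is the posterior mode — the MAP estimate.

0.803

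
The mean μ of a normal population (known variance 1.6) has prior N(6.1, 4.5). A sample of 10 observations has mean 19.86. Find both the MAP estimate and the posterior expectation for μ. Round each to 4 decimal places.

MAP = 19.3876; posterior mean = 19.3876

Posterior for μ is Normal. Precision-weighted mean: (1/4.5·6.1 + 10/1.6·19.86) / (1/4.5 + 10/1.6) = 19.3876.
A Normal posterior is symmetric, so mode = mean.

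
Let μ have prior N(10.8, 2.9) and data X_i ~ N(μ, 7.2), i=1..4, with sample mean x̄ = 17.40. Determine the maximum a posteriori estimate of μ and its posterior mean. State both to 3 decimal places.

μ_MAP = 14.872, E[μ|data] = 14.872

Posterior for μ is Normal. Precision-weighted mean: (1/2.9·10.8 + 4/7.2·17.40) / (1/2.9 + 4/7.2) = 14.872.
A Normal posterior is symmetric, so mode = mean.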